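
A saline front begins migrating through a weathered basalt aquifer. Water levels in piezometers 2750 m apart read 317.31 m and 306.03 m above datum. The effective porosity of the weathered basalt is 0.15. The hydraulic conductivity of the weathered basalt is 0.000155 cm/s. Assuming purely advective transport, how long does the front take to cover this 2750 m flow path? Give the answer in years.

2060

Convert K: 0.000155 cm/s × 864 = 0.1339 m/day.
Hydraulic gradient i = (317.31 − 306.03) / 2750 = 11.28 / 2750 = 0.004102.
Darcy flux q = K · i = 0.1339 × 0.004102 = 0.0005493 m/day.
Seepage velocity v = q / n_e = 0.0005493 / 0.15 = 0.003662 m/day.
Travel time t = L / v = 2750 / 0.003662 = 7.509e+05 days = 2056 years.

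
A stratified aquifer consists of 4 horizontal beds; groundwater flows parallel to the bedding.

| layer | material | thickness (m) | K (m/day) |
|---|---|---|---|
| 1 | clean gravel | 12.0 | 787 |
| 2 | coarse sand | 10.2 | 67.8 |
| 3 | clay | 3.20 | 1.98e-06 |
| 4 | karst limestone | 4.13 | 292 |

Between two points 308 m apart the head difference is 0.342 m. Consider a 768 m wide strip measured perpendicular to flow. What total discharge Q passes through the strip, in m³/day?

9670

Flow is parallel to layering, so each bed carries its own Darcy discharge and the transmissivities add.
Σ(K_i·b_i) = 787×12.0 + 67.8×10.2 + 1.98e-06×3.20 + 292×4.13 = 11342 m²/day.
Hydraulic gradient i = Δh / L = 0.342 / 308 = 0.001110.
Q = Σ(K_i·b_i) · W · i = 11342 × 768 × 0.001110 = 9672 m³/day.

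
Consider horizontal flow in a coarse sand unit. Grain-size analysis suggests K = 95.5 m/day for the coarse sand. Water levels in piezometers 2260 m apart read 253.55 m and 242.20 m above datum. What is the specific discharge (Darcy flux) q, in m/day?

Hydraulic gradient i = (253.55 − 242.20) / 2260 = 11.35 / 2260 = 0.005022.
Specific discharge q = K · i = 95.50 × 0.005022 = 0.4796 m/day.

0.480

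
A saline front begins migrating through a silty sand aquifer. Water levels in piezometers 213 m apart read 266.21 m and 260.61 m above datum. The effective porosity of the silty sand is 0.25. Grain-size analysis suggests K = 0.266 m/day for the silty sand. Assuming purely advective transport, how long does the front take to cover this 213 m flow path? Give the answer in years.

20.8

Hydraulic gradient i = (266.21 − 260.61) / 213 = 5.6 / 213 = 0.02629.
Darcy flux q = K · i = 0.2660 × 0.02629 = 0.006993 m/day.
Seepage velocity v = q / n_e = 0.006993 / 0.25 = 0.02797 m/day.
Travel time t = L / v = 213 / 0.02797 = 7614 days = 20.85 years.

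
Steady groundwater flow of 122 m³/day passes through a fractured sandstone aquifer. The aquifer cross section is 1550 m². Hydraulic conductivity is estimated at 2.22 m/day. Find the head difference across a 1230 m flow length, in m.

From Q = K·A·i, i = Q / (K·A) = 122 / (2.220 × 1550) = 0.03545.
Head loss Δh = i · L = 0.03545 × 1230 = 43.61 m.

43.6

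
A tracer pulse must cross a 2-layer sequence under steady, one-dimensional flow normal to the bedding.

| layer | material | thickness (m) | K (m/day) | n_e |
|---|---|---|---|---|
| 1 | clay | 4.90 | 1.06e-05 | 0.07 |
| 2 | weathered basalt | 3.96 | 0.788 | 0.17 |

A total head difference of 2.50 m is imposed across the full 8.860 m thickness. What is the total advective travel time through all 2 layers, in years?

With flow normal to the layers, continuity requires the same specific discharge q through every layer.
Σ(b_i/K_i) = 4.90/1.06e-05 + 3.96/0.788 = 4.623e+05 d.
q = Δh / Σ(b_i/K_i) = 2.50 / 4.623e+05 = 5.408e-06 m/day.
In each layer the seepage velocity is v_i = q/n_i, so the layer transit time is t_i = b_i·n_i / q:
  layer 1 (clay): t_1 = 4.90 × 0.07 / 5.408e-06 = 63423 d
  layer 2 (weathered basalt): t_2 = 3.96 × 0.17 / 5.408e-06 = 1.245e+05 d
Total t = Σ t_i = 1.879e+05 days = 514.5 years.

514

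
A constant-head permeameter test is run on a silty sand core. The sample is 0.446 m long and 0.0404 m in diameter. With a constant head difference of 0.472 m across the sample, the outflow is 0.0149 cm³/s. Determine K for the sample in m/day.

Cross-sectional area A = π·(d/2)² = π × (0.0404/2)² = 0.001282 m².
Convert discharge: 0.0149 cm³/s = 1.490e-08 m³/s.
Darcy's law rearranged: K = Q·L / (A·Δh) = 1.490e-08 × 0.446 / (0.001282 × 0.472) = 1.098e-05 m/s = 0.9489 m/day.

0.949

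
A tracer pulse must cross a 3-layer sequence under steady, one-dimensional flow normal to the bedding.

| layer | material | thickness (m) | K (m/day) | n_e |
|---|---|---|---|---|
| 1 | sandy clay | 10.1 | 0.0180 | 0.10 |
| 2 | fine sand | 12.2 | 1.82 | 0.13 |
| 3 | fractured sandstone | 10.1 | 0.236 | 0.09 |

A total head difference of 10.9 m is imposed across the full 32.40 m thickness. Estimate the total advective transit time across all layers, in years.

With flow normal to the layers, continuity requires the same specific discharge q through every layer.
Σ(b_i/K_i) = 10.1/0.0180 + 12.2/1.82 + 10.1/0.236 = 610.6 d.
q = Δh / Σ(b_i/K_i) = 10.9 / 610.6 = 0.01785 m/day.
In each layer the seepage velocity is v_i = q/n_i, so the layer transit time is t_i = b_i·n_i / q:
  layer 1 (sandy clay): t_1 = 10.1 × 0.10 / 0.01785 = 56.58 d
  layer 2 (fine sand): t_2 = 12.2 × 0.13 / 0.01785 = 88.85 d
  layer 3 (fractured sandstone): t_3 = 10.1 × 0.09 / 0.01785 = 50.92 d
Total t = Σ t_i = 196.3 days = 0.5376 years.

0.538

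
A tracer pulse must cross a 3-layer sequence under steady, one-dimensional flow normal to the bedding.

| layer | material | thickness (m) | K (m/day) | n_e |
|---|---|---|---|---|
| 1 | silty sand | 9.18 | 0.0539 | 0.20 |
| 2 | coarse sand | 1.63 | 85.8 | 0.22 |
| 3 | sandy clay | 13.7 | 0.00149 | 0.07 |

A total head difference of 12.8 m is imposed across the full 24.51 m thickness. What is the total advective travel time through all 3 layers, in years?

With flow normal to the layers, continuity requires the same specific discharge q through every layer.
Σ(b_i/K_i) = 9.18/0.0539 + 1.63/85.8 + 13.7/0.00149 = 9365 d.
q = Δh / Σ(b_i/K_i) = 12.8 / 9365 = 0.001367 m/day.
In each layer the seepage velocity is v_i = q/n_i, so the layer transit time is t_i = b_i·n_i / q:
  layer 1 (silty sand): t_1 = 9.18 × 0.20 / 0.001367 = 1343 d
  layer 2 (coarse sand): t_2 = 1.63 × 0.22 / 0.001367 = 262.4 d
  layer 3 (sandy clay): t_3 = 13.7 × 0.07 / 0.001367 = 701.6 d
Total t = Σ t_i = 2307 days = 6.317 years.

6.32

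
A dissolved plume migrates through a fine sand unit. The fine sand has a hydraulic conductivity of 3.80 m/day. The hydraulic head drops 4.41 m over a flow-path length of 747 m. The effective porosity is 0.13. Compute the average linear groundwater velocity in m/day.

0.173

Hydraulic gradient i = Δh / L = 4.41 / 747 = 0.005904.
Darcy flux q = K · i = 3.800 × 0.005904 = 0.02243 m/day.
Seepage velocity v = q / n_e = 0.02243 / 0.13 = 0.1726 m/day.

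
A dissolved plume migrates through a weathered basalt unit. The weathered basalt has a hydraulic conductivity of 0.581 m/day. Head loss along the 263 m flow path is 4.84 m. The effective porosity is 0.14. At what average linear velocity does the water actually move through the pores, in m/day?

Hydraulic gradient i = Δh / L = 4.84 / 263 = 0.01840.
Darcy flux q = K · i = 0.5810 × 0.01840 = 0.01069 m/day.
Seepage velocity v = q / n_e = 0.01069 / 0.14 = 0.07637 m/day.

0.0764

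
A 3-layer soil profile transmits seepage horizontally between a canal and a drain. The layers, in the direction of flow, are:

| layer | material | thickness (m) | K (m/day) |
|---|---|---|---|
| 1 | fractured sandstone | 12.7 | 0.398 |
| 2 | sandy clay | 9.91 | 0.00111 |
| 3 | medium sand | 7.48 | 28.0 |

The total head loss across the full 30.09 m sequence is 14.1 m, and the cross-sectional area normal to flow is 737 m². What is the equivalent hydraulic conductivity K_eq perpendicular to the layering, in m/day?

0.00336

Flow is perpendicular to layering, so the layers act in series and the equivalent K is the thickness-weighted harmonic mean.
Total thickness L = 12.7 + 9.91 + 7.48 = 30.09 m.
Σ(b_i/K_i) = 12.7/0.398 + 9.91/0.00111 + 7.48/28.0 = 8960 d.
K_eq = L / Σ(b_i/K_i) = 30.09 / 8960 = 0.003358 m/day.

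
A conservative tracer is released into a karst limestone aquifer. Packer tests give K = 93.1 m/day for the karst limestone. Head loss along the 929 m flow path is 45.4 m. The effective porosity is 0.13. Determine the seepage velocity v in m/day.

Hydraulic gradient i = Δh / L = 45.4 / 929 = 0.04887.
Darcy flux q = K · i = 93.10 × 0.04887 = 4.550 m/day.
Seepage velocity v = q / n_e = 4.550 / 0.13 = 35.00 m/day.

35.0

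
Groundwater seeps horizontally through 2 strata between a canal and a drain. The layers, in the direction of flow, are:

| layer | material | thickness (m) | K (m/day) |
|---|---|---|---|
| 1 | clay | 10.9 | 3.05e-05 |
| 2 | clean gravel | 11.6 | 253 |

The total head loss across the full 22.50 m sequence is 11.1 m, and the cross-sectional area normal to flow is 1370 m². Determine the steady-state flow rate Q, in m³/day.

0.0426

Flow is perpendicular to layering, so the layers act in series and the equivalent K is the thickness-weighted harmonic mean.
Total thickness L = 10.9 + 11.6 = 22.50 m.
Σ(b_i/K_i) = 10.9/3.05e-05 + 11.6/253 = 3.574e+05 d.
K_eq = L / Σ(b_i/K_i) = 22.50 / 3.574e+05 = 6.296e-05 m/day.
Q = K_eq · A · (Δh/L) = 6.296e-05 × 1370 × (11.1/22.50) = 0.04255 m³/day.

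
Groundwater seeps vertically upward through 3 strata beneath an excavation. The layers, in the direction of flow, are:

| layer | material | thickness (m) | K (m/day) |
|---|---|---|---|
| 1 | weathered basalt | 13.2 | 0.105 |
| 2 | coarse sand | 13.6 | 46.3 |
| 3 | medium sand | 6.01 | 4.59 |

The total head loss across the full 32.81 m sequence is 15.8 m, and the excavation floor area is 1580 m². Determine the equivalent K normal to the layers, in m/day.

0.258

Flow is perpendicular to layering, so the layers act in series and the equivalent K is the thickness-weighted harmonic mean.
Total thickness L = 13.2 + 13.6 + 6.01 = 32.81 m.
Σ(b_i/K_i) = 13.2/0.105 + 13.6/46.3 + 6.01/4.59 = 127.3 d.
K_eq = L / Σ(b_i/K_i) = 32.81 / 127.3 = 0.2577 m/day.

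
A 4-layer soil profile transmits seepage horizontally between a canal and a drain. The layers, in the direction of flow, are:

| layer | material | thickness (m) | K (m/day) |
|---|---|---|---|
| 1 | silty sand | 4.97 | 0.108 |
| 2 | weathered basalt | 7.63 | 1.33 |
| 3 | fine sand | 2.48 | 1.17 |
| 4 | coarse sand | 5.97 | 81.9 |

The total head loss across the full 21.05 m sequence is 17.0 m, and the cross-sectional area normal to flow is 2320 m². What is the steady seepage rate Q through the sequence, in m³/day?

731

Flow is perpendicular to layering, so the layers act in series and the equivalent K is the thickness-weighted harmonic mean.
Total thickness L = 4.97 + 7.63 + 2.48 + 5.97 = 21.05 m.
Σ(b_i/K_i) = 4.97/0.108 + 7.63/1.33 + 2.48/1.17 + 5.97/81.9 = 53.95 d.
K_eq = L / Σ(b_i/K_i) = 21.05 / 53.95 = 0.3902 m/day.
Q = K_eq · A · (Δh/L) = 0.3902 × 2320 × (17.0/21.05) = 731.1 m³/day.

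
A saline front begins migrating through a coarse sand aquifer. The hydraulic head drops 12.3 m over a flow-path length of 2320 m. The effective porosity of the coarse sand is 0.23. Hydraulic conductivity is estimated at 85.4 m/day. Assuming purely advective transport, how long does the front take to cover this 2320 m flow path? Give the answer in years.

3.23

Hydraulic gradient i = Δh / L = 12.3 / 2320 = 0.005302.
Darcy flux q = K · i = 85.40 × 0.005302 = 0.4528 m/day.
Seepage velocity v = q / n_e = 0.4528 / 0.23 = 1.969 m/day.
Travel time t = L / v = 2320 / 1.969 = 1179 days = 3.227 years.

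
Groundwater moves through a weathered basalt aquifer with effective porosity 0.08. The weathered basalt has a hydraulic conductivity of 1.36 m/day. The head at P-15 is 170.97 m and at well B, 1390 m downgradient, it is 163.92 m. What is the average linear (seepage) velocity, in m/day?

Hydraulic gradient i = (170.97 − 163.92) / 1390 = 7.05 / 1390 = 0.005072.
Darcy flux q = K · i = 1.360 × 0.005072 = 0.006898 m/day.
Seepage velocity v = q / n_e = 0.006898 / 0.08 = 0.08622 m/day.

0.0862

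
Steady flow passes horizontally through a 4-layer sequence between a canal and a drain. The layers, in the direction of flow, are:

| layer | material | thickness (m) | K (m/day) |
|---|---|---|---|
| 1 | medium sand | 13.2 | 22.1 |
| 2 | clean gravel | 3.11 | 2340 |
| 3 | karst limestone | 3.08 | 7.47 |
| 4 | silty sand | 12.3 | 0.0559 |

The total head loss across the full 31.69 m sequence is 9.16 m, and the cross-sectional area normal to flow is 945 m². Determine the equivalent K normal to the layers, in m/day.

0.143

Flow is perpendicular to layering, so the layers act in series and the equivalent K is the thickness-weighted harmonic mean.
Total thickness L = 13.2 + 3.11 + 3.08 + 12.3 = 31.69 m.
Σ(b_i/K_i) = 13.2/22.1 + 3.11/2340 + 3.08/7.47 + 12.3/0.0559 = 221.0 d.
K_eq = L / Σ(b_i/K_i) = 31.69 / 221.0 = 0.1434 m/day.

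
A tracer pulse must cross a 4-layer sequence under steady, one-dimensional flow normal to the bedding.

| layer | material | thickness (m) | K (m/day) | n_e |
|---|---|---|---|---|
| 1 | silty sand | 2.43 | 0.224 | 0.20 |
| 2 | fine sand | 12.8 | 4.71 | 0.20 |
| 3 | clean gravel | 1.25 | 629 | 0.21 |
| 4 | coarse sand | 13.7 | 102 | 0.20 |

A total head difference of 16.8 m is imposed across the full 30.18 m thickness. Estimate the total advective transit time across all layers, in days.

With flow normal to the layers, continuity requires the same specific discharge q through every layer.
Σ(b_i/K_i) = 2.43/0.224 + 12.8/4.71 + 1.25/629 + 13.7/102 = 13.70 d.
q = Δh / Σ(b_i/K_i) = 16.8 / 13.70 = 1.226 m/day.
In each layer the seepage velocity is v_i = q/n_i, so the layer transit time is t_i = b_i·n_i / q:
  layer 1 (silty sand): t_1 = 2.43 × 0.20 / 1.226 = 0.3964 d
  layer 2 (fine sand): t_2 = 12.8 × 0.20 / 1.226 = 2.088 d
  layer 3 (clean gravel): t_3 = 1.25 × 0.21 / 1.226 = 0.2141 d
  layer 4 (coarse sand): t_4 = 13.7 × 0.20 / 1.226 = 2.235 d
Total t = Σ t_i = 4.933 days.

4.93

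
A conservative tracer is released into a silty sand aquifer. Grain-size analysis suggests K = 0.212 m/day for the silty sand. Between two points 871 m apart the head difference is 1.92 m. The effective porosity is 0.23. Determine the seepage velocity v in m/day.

Hydraulic gradient i = Δh / L = 1.92 / 871 = 0.002204.
Darcy flux q = K · i = 0.2120 × 0.002204 = 0.0004673 m/day.
Seepage velocity v = q / n_e = 0.0004673 / 0.23 = 0.002032 m/day.

0.00203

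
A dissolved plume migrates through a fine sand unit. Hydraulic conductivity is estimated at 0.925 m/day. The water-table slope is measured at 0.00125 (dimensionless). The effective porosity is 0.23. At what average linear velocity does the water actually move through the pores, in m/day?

0.00503

Hydraulic gradient i = 0.00125.
Darcy flux q = K · i = 0.9250 × 0.001250 = 0.001156 m/day.
Seepage velocity v = q / n_e = 0.001156 / 0.23 = 0.005027 m/day.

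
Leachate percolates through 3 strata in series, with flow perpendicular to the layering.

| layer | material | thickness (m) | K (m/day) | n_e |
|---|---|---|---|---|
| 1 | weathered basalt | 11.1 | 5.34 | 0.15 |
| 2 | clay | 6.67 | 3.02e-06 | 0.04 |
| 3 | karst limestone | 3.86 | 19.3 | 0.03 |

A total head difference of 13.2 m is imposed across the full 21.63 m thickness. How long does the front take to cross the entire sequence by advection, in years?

938

With flow normal to the layers, continuity requires the same specific discharge q through every layer.
Σ(b_i/K_i) = 11.1/5.34 + 6.67/3.02e-06 + 3.86/19.3 = 2.209e+06 d.
q = Δh / Σ(b_i/K_i) = 13.2 / 2.209e+06 = 5.977e-06 m/day.
In each layer the seepage velocity is v_i = q/n_i, so the layer transit time is t_i = b_i·n_i / q:
  layer 1 (weathered basalt): t_1 = 11.1 × 0.15 / 5.977e-06 = 2.786e+05 d
  layer 2 (clay): t_2 = 6.67 × 0.04 / 5.977e-06 = 44641 d
  layer 3 (karst limestone): t_3 = 3.86 × 0.03 / 5.977e-06 = 19376 d
Total t = Σ t_i = 3.426e+05 days = 938.0 years.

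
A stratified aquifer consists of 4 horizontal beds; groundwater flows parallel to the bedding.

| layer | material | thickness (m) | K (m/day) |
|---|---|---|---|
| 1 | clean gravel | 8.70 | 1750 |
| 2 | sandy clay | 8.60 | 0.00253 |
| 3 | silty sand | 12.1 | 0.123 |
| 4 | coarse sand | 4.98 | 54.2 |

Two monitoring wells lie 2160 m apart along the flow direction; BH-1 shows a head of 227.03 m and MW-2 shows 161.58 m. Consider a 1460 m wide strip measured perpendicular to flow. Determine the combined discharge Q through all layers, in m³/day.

686000

Flow is parallel to layering, so each bed carries its own Darcy discharge and the transmissivities add.
Σ(K_i·b_i) = 1750×8.70 + 0.00253×8.60 + 0.123×12.1 + 54.2×4.98 = 15496 m²/day.
Hydraulic gradient i = (227.03 − 161.58) / 2160 = 65.45 / 2160 = 0.03030.
Q = Σ(K_i·b_i) · W · i = 15496 × 1460 × 0.03030 = 6.856e+05 m³/day.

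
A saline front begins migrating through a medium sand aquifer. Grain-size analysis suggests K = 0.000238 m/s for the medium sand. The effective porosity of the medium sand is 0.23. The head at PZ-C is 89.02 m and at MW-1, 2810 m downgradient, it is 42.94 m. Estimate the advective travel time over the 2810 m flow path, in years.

Convert K: 0.000238 m/s × 86400 = 20.56 m/day.
Hydraulic gradient i = (89.02 − 42.94) / 2810 = 46.08 / 2810 = 0.01640.
Darcy flux q = K · i = 20.56 × 0.01640 = 0.3372 m/day.
Seepage velocity v = q / n_e = 0.3372 / 0.23 = 1.466 m/day.
Travel time t = L / v = 2810 / 1.466 = 1917 days = 5.247 years.

5.25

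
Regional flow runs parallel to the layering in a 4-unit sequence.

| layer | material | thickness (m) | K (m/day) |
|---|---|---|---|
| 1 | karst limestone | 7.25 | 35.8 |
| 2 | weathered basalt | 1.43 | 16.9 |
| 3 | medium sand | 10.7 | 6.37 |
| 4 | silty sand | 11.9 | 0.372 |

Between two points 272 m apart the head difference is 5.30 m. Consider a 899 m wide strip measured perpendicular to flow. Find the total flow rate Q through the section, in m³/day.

Flow is parallel to layering, so each bed carries its own Darcy discharge and the transmissivities add.
Σ(K_i·b_i) = 35.8×7.25 + 16.9×1.43 + 6.37×10.7 + 0.372×11.9 = 356.3 m²/day.
Hydraulic gradient i = Δh / L = 5.30 / 272 = 0.01949.
Q = Σ(K_i·b_i) · W · i = 356.3 × 899 × 0.01949 = 6241 m³/day.

6240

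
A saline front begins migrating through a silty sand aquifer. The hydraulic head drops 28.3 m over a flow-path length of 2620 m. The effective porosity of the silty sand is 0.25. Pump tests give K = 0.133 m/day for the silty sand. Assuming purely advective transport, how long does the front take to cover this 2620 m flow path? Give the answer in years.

1250

Hydraulic gradient i = Δh / L = 28.3 / 2620 = 0.01080.
Darcy flux q = K · i = 0.1330 × 0.01080 = 0.001437 m/day.
Seepage velocity v = q / n_e = 0.001437 / 0.25 = 0.005746 m/day.
Travel time t = L / v = 2620 / 0.005746 = 4.559e+05 days = 1248 years.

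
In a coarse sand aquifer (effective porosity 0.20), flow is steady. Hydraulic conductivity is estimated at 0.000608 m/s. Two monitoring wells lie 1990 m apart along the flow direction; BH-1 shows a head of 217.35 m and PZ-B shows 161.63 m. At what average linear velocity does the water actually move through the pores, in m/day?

Convert K: 0.000608 m/s × 86400 = 52.53 m/day.
Hydraulic gradient i = (217.35 − 161.63) / 1990 = 55.72 / 1990 = 0.02800.
Darcy flux q = K · i = 52.53 × 0.02800 = 1.471 m/day.
Seepage velocity v = q / n_e = 1.471 / 0.20 = 7.354 m/day.

7.35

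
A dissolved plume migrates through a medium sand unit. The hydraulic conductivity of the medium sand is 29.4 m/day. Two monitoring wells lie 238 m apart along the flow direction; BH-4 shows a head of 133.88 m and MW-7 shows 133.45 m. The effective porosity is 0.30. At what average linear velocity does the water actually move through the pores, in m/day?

0.177

Hydraulic gradient i = (133.88 − 133.45) / 238 = 0.43 / 238 = 0.001807.
Darcy flux q = K · i = 29.40 × 0.001807 = 0.05312 m/day.
Seepage velocity v = q / n_e = 0.05312 / 0.30 = 0.1771 m/day.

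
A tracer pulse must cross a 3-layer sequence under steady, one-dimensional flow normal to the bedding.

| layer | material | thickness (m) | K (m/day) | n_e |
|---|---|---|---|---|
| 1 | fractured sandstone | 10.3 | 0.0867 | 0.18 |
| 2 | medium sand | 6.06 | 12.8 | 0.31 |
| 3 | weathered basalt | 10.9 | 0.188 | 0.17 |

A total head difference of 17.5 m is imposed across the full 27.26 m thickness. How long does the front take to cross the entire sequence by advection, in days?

With flow normal to the layers, continuity requires the same specific discharge q through every layer.
Σ(b_i/K_i) = 10.3/0.0867 + 6.06/12.8 + 10.9/0.188 = 177.3 d.
q = Δh / Σ(b_i/K_i) = 17.5 / 177.3 = 0.09873 m/day.
In each layer the seepage velocity is v_i = q/n_i, so the layer transit time is t_i = b_i·n_i / q:
  layer 1 (fractured sandstone): t_1 = 10.3 × 0.18 / 0.09873 = 18.78 d
  layer 2 (medium sand): t_2 = 6.06 × 0.31 / 0.09873 = 19.03 d
  layer 3 (weathered basalt): t_3 = 10.9 × 0.17 / 0.09873 = 18.77 d
Total t = Σ t_i = 56.57 days.

56.6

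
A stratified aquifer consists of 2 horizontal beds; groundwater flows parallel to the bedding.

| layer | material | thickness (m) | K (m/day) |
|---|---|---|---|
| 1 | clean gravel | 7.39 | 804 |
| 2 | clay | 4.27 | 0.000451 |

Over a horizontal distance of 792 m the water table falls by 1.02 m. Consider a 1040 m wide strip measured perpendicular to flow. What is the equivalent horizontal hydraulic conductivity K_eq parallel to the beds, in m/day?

Flow is parallel to layering, so each bed carries its own Darcy discharge and the transmissivities add.
Σ(K_i·b_i) = 804×7.39 + 0.000451×4.27 = 5942 m²/day.
Total thickness b = 11.66 m, so K_eq = Σ(K_i·b_i)/b = 509.6 m/day.

510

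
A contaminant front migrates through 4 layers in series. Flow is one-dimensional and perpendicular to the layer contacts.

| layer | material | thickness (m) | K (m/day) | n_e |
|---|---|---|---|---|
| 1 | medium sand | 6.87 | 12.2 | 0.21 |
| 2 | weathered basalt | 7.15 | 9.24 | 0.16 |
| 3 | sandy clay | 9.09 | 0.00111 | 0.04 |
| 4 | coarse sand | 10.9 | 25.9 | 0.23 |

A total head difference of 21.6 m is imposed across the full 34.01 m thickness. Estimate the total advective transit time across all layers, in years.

5.67

With flow normal to the layers, continuity requires the same specific discharge q through every layer.
Σ(b_i/K_i) = 6.87/12.2 + 7.15/9.24 + 9.09/0.00111 + 10.9/25.9 = 8191 d.
q = Δh / Σ(b_i/K_i) = 21.6 / 8191 = 0.002637 m/day.
In each layer the seepage velocity is v_i = q/n_i, so the layer transit time is t_i = b_i·n_i / q:
  layer 1 (medium sand): t_1 = 6.87 × 0.21 / 0.002637 = 547.1 d
  layer 2 (weathered basalt): t_2 = 7.15 × 0.16 / 0.002637 = 433.8 d
  layer 3 (sandy clay): t_3 = 9.09 × 0.04 / 0.002637 = 137.9 d
  layer 4 (coarse sand): t_4 = 10.9 × 0.23 / 0.002637 = 950.7 d
Total t = Σ t_i = 2069 days = 5.666 years.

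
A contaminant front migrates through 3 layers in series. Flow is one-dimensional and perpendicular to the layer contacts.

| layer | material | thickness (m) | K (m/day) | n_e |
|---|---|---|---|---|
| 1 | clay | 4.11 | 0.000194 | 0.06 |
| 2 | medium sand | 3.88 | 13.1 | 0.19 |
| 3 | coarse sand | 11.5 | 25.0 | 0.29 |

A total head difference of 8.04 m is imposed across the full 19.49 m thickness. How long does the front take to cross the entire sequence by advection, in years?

31.2

With flow normal to the layers, continuity requires the same specific discharge q through every layer.
Σ(b_i/K_i) = 4.11/0.000194 + 3.88/13.1 + 11.5/25.0 = 21186 d.
q = Δh / Σ(b_i/K_i) = 8.04 / 21186 = 0.0003795 m/day.
In each layer the seepage velocity is v_i = q/n_i, so the layer transit time is t_i = b_i·n_i / q:
  layer 1 (clay): t_1 = 4.11 × 0.06 / 0.0003795 = 649.8 d
  layer 2 (medium sand): t_2 = 3.88 × 0.19 / 0.0003795 = 1943 d
  layer 3 (coarse sand): t_3 = 11.5 × 0.29 / 0.0003795 = 8788 d
Total t = Σ t_i = 11381 days = 31.16 years.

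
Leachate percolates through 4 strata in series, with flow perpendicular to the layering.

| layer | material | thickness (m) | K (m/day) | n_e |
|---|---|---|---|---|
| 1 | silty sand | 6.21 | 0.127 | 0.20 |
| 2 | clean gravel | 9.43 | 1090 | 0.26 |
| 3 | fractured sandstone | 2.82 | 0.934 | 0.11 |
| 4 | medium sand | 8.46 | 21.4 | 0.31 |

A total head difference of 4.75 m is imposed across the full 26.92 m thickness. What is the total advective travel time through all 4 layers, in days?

73.0

With flow normal to the layers, continuity requires the same specific discharge q through every layer.
Σ(b_i/K_i) = 6.21/0.127 + 9.43/1090 + 2.82/0.934 + 8.46/21.4 = 52.32 d.
q = Δh / Σ(b_i/K_i) = 4.75 / 52.32 = 0.09079 m/day.
In each layer the seepage velocity is v_i = q/n_i, so the layer transit time is t_i = b_i·n_i / q:
  layer 1 (silty sand): t_1 = 6.21 × 0.20 / 0.09079 = 13.68 d
  layer 2 (clean gravel): t_2 = 9.43 × 0.26 / 0.09079 = 27.01 d
  layer 3 (fractured sandstone): t_3 = 2.82 × 0.11 / 0.09079 = 3.417 d
  layer 4 (medium sand): t_4 = 8.46 × 0.31 / 0.09079 = 28.89 d
Total t = Σ t_i = 72.99 days.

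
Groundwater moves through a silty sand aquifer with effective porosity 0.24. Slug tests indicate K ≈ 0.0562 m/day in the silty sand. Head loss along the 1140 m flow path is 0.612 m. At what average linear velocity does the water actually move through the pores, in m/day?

0.000126

Hydraulic gradient i = Δh / L = 0.612 / 1140 = 0.0005368.
Darcy flux q = K · i = 0.05620 × 0.0005368 = 3.017e-05 m/day.
Seepage velocity v = q / n_e = 3.017e-05 / 0.24 = 0.0001257 m/day.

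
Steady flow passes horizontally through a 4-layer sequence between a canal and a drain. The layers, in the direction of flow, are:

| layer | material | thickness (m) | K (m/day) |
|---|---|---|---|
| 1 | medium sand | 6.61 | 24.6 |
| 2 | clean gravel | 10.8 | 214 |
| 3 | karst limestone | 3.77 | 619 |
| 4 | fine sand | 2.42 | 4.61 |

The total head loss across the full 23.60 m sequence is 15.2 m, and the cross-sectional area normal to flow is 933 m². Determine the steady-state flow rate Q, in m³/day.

16700

Flow is perpendicular to layering, so the layers act in series and the equivalent K is the thickness-weighted harmonic mean.
Total thickness L = 6.61 + 10.8 + 3.77 + 2.42 = 23.60 m.
Σ(b_i/K_i) = 6.61/24.6 + 10.8/214 + 3.77/619 + 2.42/4.61 = 0.8502 d.
K_eq = L / Σ(b_i/K_i) = 23.60 / 0.8502 = 27.76 m/day.
Q = K_eq · A · (Δh/L) = 27.76 × 933 × (15.2/23.60) = 16680 m³/day.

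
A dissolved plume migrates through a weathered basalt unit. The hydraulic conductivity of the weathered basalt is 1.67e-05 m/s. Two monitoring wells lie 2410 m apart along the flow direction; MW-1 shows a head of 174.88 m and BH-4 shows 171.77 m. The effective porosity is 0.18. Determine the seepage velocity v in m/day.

0.0103

Convert K: 1.67e-05 m/s × 86400 = 1.443 m/day.
Hydraulic gradient i = (174.88 − 171.77) / 2410 = 3.11 / 2410 = 0.001290.
Darcy flux q = K · i = 1.443 × 0.001290 = 0.001862 m/day.
Seepage velocity v = q / n_e = 0.001862 / 0.18 = 0.01034 m/day.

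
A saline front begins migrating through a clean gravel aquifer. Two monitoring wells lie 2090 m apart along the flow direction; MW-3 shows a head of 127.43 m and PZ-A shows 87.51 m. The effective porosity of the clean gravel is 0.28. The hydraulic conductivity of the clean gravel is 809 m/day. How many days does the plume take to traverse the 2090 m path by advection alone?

Hydraulic gradient i = (127.43 − 87.51) / 2090 = 39.92 / 2090 = 0.01910.
Darcy flux q = K · i = 809.0 × 0.01910 = 15.45 m/day.
Seepage velocity v = q / n_e = 15.45 / 0.28 = 55.19 m/day.
Travel time t = L / v = 2090 / 55.19 = 37.87 days.

37.9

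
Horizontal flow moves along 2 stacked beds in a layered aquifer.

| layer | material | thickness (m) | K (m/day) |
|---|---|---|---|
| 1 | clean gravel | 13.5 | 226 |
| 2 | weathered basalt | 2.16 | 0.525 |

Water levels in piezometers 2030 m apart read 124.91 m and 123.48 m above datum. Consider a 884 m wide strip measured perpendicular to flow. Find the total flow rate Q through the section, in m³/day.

Flow is parallel to layering, so each bed carries its own Darcy discharge and the transmissivities add.
Σ(K_i·b_i) = 226×13.5 + 0.525×2.16 = 3052 m²/day.
Hydraulic gradient i = (124.91 − 123.48) / 2030 = 1.43 / 2030 = 0.0007044.
Q = Σ(K_i·b_i) · W · i = 3052 × 884 × 0.0007044 = 1901 m³/day.

1900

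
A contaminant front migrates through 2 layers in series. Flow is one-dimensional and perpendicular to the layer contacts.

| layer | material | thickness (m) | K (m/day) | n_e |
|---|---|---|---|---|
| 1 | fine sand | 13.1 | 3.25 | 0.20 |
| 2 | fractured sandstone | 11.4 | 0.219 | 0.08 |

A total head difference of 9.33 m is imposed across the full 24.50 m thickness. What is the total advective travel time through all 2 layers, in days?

21.2

With flow normal to the layers, continuity requires the same specific discharge q through every layer.
Σ(b_i/K_i) = 13.1/3.25 + 11.4/0.219 = 56.09 d.
q = Δh / Σ(b_i/K_i) = 9.33 / 56.09 = 0.1664 m/day.
In each layer the seepage velocity is v_i = q/n_i, so the layer transit time is t_i = b_i·n_i / q:
  layer 1 (fine sand): t_1 = 13.1 × 0.20 / 0.1664 = 15.75 d
  layer 2 (fractured sandstone): t_2 = 11.4 × 0.08 / 0.1664 = 5.482 d
Total t = Σ t_i = 21.23 days.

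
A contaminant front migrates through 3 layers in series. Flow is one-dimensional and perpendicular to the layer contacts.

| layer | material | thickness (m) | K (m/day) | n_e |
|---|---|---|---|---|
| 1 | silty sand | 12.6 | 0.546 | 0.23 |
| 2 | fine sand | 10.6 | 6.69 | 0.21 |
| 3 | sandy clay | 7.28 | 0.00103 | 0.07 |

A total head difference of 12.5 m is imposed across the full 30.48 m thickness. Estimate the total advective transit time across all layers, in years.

With flow normal to the layers, continuity requires the same specific discharge q through every layer.
Σ(b_i/K_i) = 12.6/0.546 + 10.6/6.69 + 7.28/0.00103 = 7093 d.
q = Δh / Σ(b_i/K_i) = 12.5 / 7093 = 0.001762 m/day.
In each layer the seepage velocity is v_i = q/n_i, so the layer transit time is t_i = b_i·n_i / q:
  layer 1 (silty sand): t_1 = 12.6 × 0.23 / 0.001762 = 1644 d
  layer 2 (fine sand): t_2 = 10.6 × 0.21 / 0.001762 = 1263 d
  layer 3 (sandy clay): t_3 = 7.28 × 0.07 / 0.001762 = 289.2 d
Total t = Σ t_i = 3197 days = 8.752 years.

8.75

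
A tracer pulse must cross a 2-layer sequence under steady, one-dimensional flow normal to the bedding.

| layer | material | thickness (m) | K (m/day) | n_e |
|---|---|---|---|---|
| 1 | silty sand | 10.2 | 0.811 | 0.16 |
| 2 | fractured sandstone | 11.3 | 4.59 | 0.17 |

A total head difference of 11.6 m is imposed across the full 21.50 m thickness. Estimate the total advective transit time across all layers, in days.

4.61

With flow normal to the layers, continuity requires the same specific discharge q through every layer.
Σ(b_i/K_i) = 10.2/0.811 + 11.3/4.59 = 15.04 d.
q = Δh / Σ(b_i/K_i) = 11.6 / 15.04 = 0.7713 m/day.
In each layer the seepage velocity is v_i = q/n_i, so the layer transit time is t_i = b_i·n_i / q:
  layer 1 (silty sand): t_1 = 10.2 × 0.16 / 0.7713 = 2.116 d
  layer 2 (fractured sandstone): t_2 = 11.3 × 0.17 / 0.7713 = 2.491 d
Total t = Σ t_i = 4.606 days.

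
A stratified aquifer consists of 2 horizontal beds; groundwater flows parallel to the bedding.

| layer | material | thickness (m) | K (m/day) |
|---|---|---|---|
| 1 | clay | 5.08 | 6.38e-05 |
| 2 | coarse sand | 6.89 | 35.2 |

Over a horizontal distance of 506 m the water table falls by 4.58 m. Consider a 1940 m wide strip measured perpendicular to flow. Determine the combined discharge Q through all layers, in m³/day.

Flow is parallel to layering, so each bed carries its own Darcy discharge and the transmissivities add.
Σ(K_i·b_i) = 6.38e-05×5.08 + 35.2×6.89 = 242.5 m²/day.
Hydraulic gradient i = Δh / L = 4.58 / 506 = 0.009051.
Q = Σ(K_i·b_i) · W · i = 242.5 × 1940 × 0.009051 = 4259 m³/day.

4260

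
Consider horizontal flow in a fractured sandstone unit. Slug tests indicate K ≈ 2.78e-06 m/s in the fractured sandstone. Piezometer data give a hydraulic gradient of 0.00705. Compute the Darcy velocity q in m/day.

0.00169

Convert K: 2.78e-06 m/s × 86400 = 0.2402 m/day.
Hydraulic gradient i = 0.00705.
Specific discharge q = K · i = 0.2402 × 0.007050 = 0.001693 m/day.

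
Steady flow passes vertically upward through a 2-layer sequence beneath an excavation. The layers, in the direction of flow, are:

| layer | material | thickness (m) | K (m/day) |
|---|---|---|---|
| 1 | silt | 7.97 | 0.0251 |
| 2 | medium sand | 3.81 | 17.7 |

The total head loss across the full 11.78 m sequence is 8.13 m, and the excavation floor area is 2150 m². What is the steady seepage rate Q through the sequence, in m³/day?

55.0

Flow is perpendicular to layering, so the layers act in series and the equivalent K is the thickness-weighted harmonic mean.
Total thickness L = 7.97 + 3.81 = 11.78 m.
Σ(b_i/K_i) = 7.97/0.0251 + 3.81/17.7 = 317.7 d.
K_eq = L / Σ(b_i/K_i) = 11.78 / 317.7 = 0.03707 m/day.
Q = K_eq · A · (Δh/L) = 0.03707 × 2150 × (8.13/11.78) = 55.01 m³/day.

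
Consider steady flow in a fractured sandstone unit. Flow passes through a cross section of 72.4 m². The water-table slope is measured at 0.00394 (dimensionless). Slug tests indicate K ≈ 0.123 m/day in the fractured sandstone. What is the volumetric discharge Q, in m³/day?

0.0351

Hydraulic gradient i = 0.00394.
Darcy's law: Q = K · A · i = 0.1230 × 72.40 × 0.003940 = 0.03509 m³/day.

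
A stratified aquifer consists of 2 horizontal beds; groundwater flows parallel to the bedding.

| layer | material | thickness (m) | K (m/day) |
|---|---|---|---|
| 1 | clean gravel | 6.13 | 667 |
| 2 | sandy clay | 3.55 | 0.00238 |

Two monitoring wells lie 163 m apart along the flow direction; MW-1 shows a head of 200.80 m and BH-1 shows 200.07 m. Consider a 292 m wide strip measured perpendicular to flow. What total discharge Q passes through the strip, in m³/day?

5350

Flow is parallel to layering, so each bed carries its own Darcy discharge and the transmissivities add.
Σ(K_i·b_i) = 667×6.13 + 0.00238×3.55 = 4089 m²/day.
Hydraulic gradient i = (200.80 − 200.07) / 163 = 0.73 / 163 = 0.004479.
Q = Σ(K_i·b_i) · W · i = 4089 × 292 × 0.004479 = 5347 m³/day.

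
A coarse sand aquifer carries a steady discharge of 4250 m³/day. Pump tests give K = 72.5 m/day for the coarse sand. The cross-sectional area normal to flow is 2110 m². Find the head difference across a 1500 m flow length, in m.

41.7

From Q = K·A·i, i = Q / (K·A) = 4250 / (72.50 × 2110) = 0.02778.
Head loss Δh = i · L = 0.02778 × 1500 = 41.67 m.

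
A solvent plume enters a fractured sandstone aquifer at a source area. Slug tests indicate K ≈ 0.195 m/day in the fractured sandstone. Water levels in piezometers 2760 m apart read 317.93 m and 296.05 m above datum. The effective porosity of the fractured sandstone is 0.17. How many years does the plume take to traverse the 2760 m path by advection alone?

831

Hydraulic gradient i = (317.93 − 296.05) / 2760 = 21.88 / 2760 = 0.007928.
Darcy flux q = K · i = 0.1950 × 0.007928 = 0.001546 m/day.
Seepage velocity v = q / n_e = 0.001546 / 0.17 = 0.009093 m/day.
Travel time t = L / v = 2760 / 0.009093 = 3.035e+05 days = 831.0 years.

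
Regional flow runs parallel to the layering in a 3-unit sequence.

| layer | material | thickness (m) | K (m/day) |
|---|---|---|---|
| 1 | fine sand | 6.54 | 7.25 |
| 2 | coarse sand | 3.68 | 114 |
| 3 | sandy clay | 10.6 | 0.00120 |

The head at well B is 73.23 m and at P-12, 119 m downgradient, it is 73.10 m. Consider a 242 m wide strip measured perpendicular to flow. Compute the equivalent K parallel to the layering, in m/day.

Flow is parallel to layering, so each bed carries its own Darcy discharge and the transmissivities add.
Σ(K_i·b_i) = 7.25×6.54 + 114×3.68 + 0.00120×10.6 = 466.9 m²/day.
Total thickness b = 20.82 m, so K_eq = Σ(K_i·b_i)/b = 22.43 m/day.

22.4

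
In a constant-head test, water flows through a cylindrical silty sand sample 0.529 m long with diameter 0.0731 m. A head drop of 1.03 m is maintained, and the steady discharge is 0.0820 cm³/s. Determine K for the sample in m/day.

Cross-sectional area A = π·(d/2)² = π × (0.0731/2)² = 0.004197 m².
Convert discharge: 0.0820 cm³/s = 8.200e-08 m³/s.
Darcy's law rearranged: K = Q·L / (A·Δh) = 8.200e-08 × 0.529 / (0.004197 × 1.03) = 1.003e-05 m/s = 0.8670 m/day.

0.867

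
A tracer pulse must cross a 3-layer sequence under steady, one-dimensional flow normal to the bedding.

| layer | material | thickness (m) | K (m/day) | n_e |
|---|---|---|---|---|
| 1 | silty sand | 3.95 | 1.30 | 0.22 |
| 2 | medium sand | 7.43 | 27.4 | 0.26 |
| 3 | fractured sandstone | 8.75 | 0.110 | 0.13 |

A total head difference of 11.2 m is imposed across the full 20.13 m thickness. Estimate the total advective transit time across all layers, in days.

With flow normal to the layers, continuity requires the same specific discharge q through every layer.
Σ(b_i/K_i) = 3.95/1.30 + 7.43/27.4 + 8.75/0.110 = 82.86 d.
q = Δh / Σ(b_i/K_i) = 11.2 / 82.86 = 0.1352 m/day.
In each layer the seepage velocity is v_i = q/n_i, so the layer transit time is t_i = b_i·n_i / q:
  layer 1 (silty sand): t_1 = 3.95 × 0.22 / 0.1352 = 6.429 d
  layer 2 (medium sand): t_2 = 7.43 × 0.26 / 0.1352 = 14.29 d
  layer 3 (fractured sandstone): t_3 = 8.75 × 0.13 / 0.1352 = 8.415 d
Total t = Σ t_i = 29.13 days.

29.1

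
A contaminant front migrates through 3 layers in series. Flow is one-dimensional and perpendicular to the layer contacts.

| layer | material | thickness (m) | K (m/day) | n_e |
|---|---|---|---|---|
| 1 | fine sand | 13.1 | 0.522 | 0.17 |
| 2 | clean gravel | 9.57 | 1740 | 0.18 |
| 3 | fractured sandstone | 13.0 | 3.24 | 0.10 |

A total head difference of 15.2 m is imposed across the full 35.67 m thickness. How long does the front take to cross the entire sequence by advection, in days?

10.1

With flow normal to the layers, continuity requires the same specific discharge q through every layer.
Σ(b_i/K_i) = 13.1/0.522 + 9.57/1740 + 13.0/3.24 = 29.11 d.
q = Δh / Σ(b_i/K_i) = 15.2 / 29.11 = 0.5221 m/day.
In each layer the seepage velocity is v_i = q/n_i, so the layer transit time is t_i = b_i·n_i / q:
  layer 1 (fine sand): t_1 = 13.1 × 0.17 / 0.5221 = 4.266 d
  layer 2 (clean gravel): t_2 = 9.57 × 0.18 / 0.5221 = 3.299 d
  layer 3 (fractured sandstone): t_3 = 13.0 × 0.10 / 0.5221 = 2.490 d
Total t = Σ t_i = 10.05 days.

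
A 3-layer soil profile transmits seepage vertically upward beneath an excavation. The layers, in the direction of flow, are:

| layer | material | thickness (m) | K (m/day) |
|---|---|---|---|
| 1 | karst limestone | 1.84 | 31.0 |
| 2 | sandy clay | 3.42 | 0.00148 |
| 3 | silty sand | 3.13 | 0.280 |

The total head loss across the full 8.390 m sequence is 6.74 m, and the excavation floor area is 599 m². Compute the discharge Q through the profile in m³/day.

1.74

Flow is perpendicular to layering, so the layers act in series and the equivalent K is the thickness-weighted harmonic mean.
Total thickness L = 1.84 + 3.42 + 3.13 = 8.390 m.
Σ(b_i/K_i) = 1.84/31.0 + 3.42/0.00148 + 3.13/0.280 = 2322 d.
K_eq = L / Σ(b_i/K_i) = 8.390 / 2322 = 0.003613 m/day.
Q = K_eq · A · (Δh/L) = 0.003613 × 599 × (6.74/8.390) = 1.739 m³/day.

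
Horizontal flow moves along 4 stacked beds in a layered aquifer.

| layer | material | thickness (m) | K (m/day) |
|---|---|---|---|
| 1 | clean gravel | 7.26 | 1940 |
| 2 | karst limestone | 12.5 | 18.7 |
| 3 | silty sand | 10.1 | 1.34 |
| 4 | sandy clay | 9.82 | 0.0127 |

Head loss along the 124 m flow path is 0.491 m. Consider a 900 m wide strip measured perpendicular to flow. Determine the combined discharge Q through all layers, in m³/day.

Flow is parallel to layering, so each bed carries its own Darcy discharge and the transmissivities add.
Σ(K_i·b_i) = 1940×7.26 + 18.7×12.5 + 1.34×10.1 + 0.0127×9.82 = 14332 m²/day.
Hydraulic gradient i = Δh / L = 0.491 / 124 = 0.003960.
Q = Σ(K_i·b_i) · W · i = 14332 × 900 × 0.003960 = 51074 m³/day.

51100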